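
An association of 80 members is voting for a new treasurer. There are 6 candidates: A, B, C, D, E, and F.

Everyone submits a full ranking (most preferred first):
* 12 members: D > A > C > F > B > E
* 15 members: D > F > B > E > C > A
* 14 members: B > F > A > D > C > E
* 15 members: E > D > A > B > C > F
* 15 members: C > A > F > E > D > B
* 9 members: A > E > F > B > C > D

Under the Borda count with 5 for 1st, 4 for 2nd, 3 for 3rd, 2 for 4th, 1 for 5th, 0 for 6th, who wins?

A: 12×4 + 15×0 + 14×3 + 15×3 + 15×4 + 9×5 = 240
B: 12×1 + 15×3 + 14×5 + 15×2 + 15×0 + 9×2 = 175
C: 12×3 + 15×1 + 14×1 + 15×1 + 15×5 + 9×1 = 164
D: 12×5 + 15×5 + 14×2 + 15×4 + 15×1 + 9×0 = 238
E: 12×0 + 15×2 + 14×0 + 15×5 + 15×2 + 9×4 = 171
F: 12×2 + 15×4 + 14×4 + 15×0 + 15×3 + 9×3 = 212

A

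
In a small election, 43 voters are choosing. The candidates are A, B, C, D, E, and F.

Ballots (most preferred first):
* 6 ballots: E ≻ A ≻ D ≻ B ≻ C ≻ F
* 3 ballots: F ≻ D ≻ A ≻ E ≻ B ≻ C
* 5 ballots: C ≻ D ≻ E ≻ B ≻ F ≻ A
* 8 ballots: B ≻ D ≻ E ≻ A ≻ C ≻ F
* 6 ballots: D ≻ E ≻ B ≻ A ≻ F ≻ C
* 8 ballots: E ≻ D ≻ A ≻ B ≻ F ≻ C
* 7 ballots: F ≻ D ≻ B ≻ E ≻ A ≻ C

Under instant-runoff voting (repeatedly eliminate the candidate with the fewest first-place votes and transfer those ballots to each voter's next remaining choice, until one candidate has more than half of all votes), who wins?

Round 1: A 0, B 8, C 5, D 6, E 14, F 10. A eliminated.
Round 2: B 8, C 5, D 6, E 14, F 10. C eliminated.
Round 3: B 8, D 11, E 14, F 10. B eliminated.
Round 4: D 19, E 14, F 10. F eliminated.
Round 5: D 29, E 14. D has a majority (≥22).

D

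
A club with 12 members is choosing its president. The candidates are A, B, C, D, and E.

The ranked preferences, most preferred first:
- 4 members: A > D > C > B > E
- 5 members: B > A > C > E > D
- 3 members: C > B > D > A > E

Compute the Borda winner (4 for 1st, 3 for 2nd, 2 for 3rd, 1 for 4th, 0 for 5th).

A

A: 4×4 + 5×3 + 3×1 = 34
B: 4×1 + 5×4 + 3×3 = 33
C: 4×2 + 5×2 + 3×4 = 30
D: 4×3 + 5×0 + 3×2 = 18
E: 4×0 + 5×1 + 3×0 = 5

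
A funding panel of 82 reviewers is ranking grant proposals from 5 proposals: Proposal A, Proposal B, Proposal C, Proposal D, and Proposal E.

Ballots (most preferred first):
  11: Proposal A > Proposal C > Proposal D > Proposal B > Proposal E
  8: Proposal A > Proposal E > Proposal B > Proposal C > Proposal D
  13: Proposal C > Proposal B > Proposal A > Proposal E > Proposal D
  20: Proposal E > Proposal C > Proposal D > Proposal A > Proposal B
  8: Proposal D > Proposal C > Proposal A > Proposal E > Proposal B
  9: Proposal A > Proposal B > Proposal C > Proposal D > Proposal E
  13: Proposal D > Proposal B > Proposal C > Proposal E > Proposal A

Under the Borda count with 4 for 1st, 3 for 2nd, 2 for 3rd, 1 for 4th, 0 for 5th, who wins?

Proposal A: 11×4 + 8×4 + 13×2 + 20×1 + 8×2 + 9×4 + 13×0 = 174
Proposal B: 11×1 + 8×2 + 13×3 + 20×0 + 8×0 + 9×3 + 13×3 = 132
Proposal C: 11×3 + 8×1 + 13×4 + 20×3 + 8×3 + 9×2 + 13×2 = 221
Proposal D: 11×2 + 8×0 + 13×0 + 20×2 + 8×4 + 9×1 + 13×4 = 155
Proposal E: 11×0 + 8×3 + 13×1 + 20×4 + 8×1 + 9×0 + 13×1 = 138

Proposal C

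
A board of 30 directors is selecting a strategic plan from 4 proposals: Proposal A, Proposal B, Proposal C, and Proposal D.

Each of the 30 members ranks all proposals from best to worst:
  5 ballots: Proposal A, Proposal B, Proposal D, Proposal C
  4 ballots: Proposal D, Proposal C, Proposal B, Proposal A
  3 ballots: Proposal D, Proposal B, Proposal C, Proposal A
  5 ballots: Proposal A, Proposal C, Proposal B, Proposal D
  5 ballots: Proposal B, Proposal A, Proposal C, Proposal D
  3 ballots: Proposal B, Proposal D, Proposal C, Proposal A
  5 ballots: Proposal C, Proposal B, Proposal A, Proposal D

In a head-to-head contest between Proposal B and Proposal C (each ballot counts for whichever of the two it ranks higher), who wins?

Proposal B

Proposal B is ranked above Proposal C on 16 ballots; Proposal C above Proposal B on 14.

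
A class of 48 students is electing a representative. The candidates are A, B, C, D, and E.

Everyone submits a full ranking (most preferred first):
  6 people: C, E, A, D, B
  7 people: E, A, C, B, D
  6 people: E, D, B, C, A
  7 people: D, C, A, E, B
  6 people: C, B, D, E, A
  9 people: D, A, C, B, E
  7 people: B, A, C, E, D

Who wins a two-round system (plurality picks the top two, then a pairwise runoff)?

Round 1 first-place votes: A 0, B 7, C 12, D 16, E 13. D and E advance.
Runoff: D is ranked above E on 22 ballots, E above D on 26.

E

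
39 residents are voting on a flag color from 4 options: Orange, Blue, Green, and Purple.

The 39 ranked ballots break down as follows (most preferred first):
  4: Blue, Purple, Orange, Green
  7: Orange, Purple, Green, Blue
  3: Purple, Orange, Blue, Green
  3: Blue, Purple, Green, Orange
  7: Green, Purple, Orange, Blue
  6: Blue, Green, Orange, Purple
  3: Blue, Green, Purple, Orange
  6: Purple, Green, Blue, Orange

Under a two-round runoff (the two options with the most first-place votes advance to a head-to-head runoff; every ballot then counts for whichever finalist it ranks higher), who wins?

Purple

Round 1 first-place votes: Orange 7, Blue 16, Green 7, Purple 9. Blue and Purple advance.
Runoff: Blue is ranked above Purple on 16 ballots, Purple above Blue on 23.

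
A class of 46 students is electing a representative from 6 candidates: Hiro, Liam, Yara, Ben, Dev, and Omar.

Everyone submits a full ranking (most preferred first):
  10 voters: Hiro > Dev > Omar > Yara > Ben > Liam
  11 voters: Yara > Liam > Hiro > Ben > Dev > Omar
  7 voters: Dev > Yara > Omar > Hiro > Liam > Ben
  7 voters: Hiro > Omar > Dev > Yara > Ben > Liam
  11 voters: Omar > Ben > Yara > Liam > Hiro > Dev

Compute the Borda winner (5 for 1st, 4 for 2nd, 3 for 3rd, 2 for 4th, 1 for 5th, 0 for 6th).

Yara

Hiro: 10×5 + 11×3 + 7×2 + 7×5 + 11×1 = 143
Liam: 10×0 + 11×4 + 7×1 + 7×0 + 11×2 = 73
Yara: 10×2 + 11×5 + 7×4 + 7×2 + 11×3 = 150
Ben: 10×1 + 11×2 + 7×0 + 7×1 + 11×4 = 83
Dev: 10×4 + 11×1 + 7×5 + 7×3 + 11×0 = 107
Omar: 10×3 + 11×0 + 7×3 + 7×4 + 11×5 = 134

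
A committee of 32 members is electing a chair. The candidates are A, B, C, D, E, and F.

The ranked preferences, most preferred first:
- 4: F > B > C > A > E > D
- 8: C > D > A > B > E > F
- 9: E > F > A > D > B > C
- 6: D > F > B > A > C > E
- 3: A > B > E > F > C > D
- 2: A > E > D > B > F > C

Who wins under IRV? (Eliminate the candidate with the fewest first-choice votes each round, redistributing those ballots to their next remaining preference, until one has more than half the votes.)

C

Round 1: A 5, B 0, C 8, D 6, E 9, F 4. B eliminated.
Round 2: A 5, C 8, D 6, E 9, F 4. F eliminated.
Round 3: A 5, C 12, D 6, E 9. A eliminated.
Round 4: C 12, D 6, E 14. D eliminated.
Round 5: C 18, E 14. C has a majority (≥17).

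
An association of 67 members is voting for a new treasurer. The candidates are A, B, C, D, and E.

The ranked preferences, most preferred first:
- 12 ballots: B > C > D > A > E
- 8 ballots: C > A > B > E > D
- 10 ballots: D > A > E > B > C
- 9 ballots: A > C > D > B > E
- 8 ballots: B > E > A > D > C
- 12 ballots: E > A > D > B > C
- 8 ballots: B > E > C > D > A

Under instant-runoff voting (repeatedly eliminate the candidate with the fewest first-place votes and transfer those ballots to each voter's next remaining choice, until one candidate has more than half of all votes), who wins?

A

Round 1: A 9, B 28, C 8, D 10, E 12. C eliminated.
Round 2: A 17, B 28, D 10, E 12. D eliminated.
Round 3: A 27, B 28, E 12. E eliminated.
Round 4: A 39, B 28. A has a majority (≥34).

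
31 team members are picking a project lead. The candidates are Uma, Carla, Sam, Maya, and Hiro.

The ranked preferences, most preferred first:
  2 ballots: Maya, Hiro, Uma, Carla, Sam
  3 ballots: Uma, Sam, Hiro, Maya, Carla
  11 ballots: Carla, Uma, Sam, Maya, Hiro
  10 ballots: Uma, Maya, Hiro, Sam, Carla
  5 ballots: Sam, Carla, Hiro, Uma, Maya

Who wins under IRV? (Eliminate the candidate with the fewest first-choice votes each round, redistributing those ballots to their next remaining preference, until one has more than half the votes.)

Round 1: Uma 13, Carla 11, Sam 5, Maya 2, Hiro 0. Hiro eliminated.
Round 2: Uma 13, Carla 11, Sam 5, Maya 2. Maya eliminated.
Round 3: Uma 15, Carla 11, Sam 5. Sam eliminated.
Round 4: Uma 15, Carla 16. Carla has a majority (≥16).

Carla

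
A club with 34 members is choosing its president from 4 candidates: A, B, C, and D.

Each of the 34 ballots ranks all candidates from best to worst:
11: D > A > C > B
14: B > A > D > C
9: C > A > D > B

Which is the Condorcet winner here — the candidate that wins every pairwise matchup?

A vs B: 20–14
A vs C: 25–9
A vs D: 23–11
A beats every other candidate.

A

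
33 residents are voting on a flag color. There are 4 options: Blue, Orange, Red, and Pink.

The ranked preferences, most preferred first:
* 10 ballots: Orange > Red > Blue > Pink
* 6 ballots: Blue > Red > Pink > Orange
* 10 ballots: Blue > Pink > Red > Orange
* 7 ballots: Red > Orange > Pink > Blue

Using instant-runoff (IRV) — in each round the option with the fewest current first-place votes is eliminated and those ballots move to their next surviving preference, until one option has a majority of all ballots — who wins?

Round 1: Blue 16, Orange 10, Red 7, Pink 0. Pink eliminated.
Round 2: Blue 16, Orange 10, Red 7. Red eliminated.
Round 3: Blue 16, Orange 17. Orange has a majority (≥17).

Orange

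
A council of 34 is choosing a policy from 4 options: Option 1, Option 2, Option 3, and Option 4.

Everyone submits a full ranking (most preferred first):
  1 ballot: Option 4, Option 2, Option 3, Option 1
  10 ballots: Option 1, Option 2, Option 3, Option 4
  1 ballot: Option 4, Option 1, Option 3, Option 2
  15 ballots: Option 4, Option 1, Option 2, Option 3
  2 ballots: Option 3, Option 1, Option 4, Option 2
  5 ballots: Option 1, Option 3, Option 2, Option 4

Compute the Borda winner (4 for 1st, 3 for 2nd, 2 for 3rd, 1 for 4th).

Option 1: 1×1 + 10×4 + 1×3 + 15×3 + 2×3 + 5×4 = 115
Option 2: 1×3 + 10×3 + 1×1 + 15×2 + 2×1 + 5×2 = 76
Option 3: 1×2 + 10×2 + 1×2 + 15×1 + 2×4 + 5×3 = 62
Option 4: 1×4 + 10×1 + 1×4 + 15×4 + 2×2 + 5×1 = 87

Option 1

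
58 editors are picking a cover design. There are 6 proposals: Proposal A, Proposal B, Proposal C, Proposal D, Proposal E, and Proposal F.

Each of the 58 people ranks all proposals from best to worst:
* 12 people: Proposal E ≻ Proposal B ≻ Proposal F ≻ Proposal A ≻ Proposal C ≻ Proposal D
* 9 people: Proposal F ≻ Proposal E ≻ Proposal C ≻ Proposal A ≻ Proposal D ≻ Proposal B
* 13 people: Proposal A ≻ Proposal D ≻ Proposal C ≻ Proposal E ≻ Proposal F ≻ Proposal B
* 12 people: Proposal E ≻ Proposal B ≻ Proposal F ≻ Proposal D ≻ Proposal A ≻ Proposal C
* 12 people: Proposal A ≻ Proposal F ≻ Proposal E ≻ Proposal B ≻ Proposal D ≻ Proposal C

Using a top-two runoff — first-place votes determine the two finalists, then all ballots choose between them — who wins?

Proposal E

Round 1 first-place votes: Proposal A 25, Proposal B 0, Proposal C 0, Proposal D 0, Proposal E 24, Proposal F 9. Proposal A and Proposal E advance.
Runoff: Proposal A is ranked above Proposal E on 25 ballots, Proposal E above Proposal A on 33.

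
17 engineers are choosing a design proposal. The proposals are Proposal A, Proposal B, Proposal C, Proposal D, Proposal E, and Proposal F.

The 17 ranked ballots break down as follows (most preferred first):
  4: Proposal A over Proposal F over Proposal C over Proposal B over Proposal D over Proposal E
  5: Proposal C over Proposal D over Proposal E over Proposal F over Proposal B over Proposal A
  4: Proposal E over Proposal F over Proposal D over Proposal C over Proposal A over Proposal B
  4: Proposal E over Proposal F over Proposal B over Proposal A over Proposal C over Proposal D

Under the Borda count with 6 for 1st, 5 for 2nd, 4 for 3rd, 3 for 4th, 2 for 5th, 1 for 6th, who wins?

Proposal F

Proposal A: 4×6 + 5×1 + 4×2 + 4×3 = 49
Proposal B: 4×3 + 5×2 + 4×1 + 4×4 = 42
Proposal C: 4×4 + 5×6 + 4×3 + 4×2 = 66
Proposal D: 4×2 + 5×5 + 4×4 + 4×1 = 53
Proposal E: 4×1 + 5×4 + 4×6 + 4×6 = 72
Proposal F: 4×5 + 5×3 + 4×5 + 4×5 = 75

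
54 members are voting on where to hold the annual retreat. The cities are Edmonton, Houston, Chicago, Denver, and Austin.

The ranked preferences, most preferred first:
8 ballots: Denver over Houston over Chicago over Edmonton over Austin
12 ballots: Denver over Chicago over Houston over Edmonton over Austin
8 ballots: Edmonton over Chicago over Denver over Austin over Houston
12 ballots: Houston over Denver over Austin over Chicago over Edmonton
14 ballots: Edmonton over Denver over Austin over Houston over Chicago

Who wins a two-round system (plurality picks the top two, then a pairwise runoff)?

Denver

Round 1 first-place votes: Edmonton 22, Houston 12, Chicago 0, Denver 20, Austin 0. Edmonton and Denver advance.
Runoff: Edmonton is ranked above Denver on 22 ballots, Denver above Edmonton on 32.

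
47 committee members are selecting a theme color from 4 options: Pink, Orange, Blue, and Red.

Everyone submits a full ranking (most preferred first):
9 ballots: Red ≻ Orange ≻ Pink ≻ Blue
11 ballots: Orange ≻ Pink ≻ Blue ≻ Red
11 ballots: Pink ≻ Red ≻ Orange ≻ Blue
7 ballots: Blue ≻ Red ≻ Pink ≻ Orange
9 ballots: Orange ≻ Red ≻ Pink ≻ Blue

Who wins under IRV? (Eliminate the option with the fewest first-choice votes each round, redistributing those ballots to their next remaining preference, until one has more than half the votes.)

Round 1: Pink 11, Orange 20, Blue 7, Red 9. Blue eliminated.
Round 2: Pink 11, Orange 20, Red 16. Pink eliminated.
Round 3: Orange 20, Red 27. Red has a majority (≥24).

Red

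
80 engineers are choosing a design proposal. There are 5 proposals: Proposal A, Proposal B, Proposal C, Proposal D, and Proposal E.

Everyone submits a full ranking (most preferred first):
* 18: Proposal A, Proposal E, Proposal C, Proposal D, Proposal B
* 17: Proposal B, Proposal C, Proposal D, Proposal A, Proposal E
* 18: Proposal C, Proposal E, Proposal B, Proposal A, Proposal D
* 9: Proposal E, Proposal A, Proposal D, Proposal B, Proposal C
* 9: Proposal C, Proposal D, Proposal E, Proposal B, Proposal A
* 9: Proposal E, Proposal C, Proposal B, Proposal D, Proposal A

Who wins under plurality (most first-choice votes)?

First-place votes: Proposal A 18, Proposal B 17, Proposal C 27, Proposal D 0, Proposal E 18.

Proposal C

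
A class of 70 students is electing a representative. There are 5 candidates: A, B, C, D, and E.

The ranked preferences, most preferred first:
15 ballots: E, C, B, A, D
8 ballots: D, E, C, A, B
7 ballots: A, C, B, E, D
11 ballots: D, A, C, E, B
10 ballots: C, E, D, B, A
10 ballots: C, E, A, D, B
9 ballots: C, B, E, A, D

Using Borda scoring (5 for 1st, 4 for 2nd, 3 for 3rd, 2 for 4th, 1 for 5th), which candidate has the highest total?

C

A: 15×2 + 8×2 + 7×5 + 11×4 + 10×1 + 10×3 + 9×2 = 183
B: 15×3 + 8×1 + 7×3 + 11×1 + 10×2 + 10×1 + 9×4 = 151
C: 15×4 + 8×3 + 7×4 + 11×3 + 10×5 + 10×5 + 9×5 = 290
D: 15×1 + 8×5 + 7×1 + 11×5 + 10×3 + 10×2 + 9×1 = 176
E: 15×5 + 8×4 + 7×2 + 11×2 + 10×4 + 10×4 + 9×3 = 250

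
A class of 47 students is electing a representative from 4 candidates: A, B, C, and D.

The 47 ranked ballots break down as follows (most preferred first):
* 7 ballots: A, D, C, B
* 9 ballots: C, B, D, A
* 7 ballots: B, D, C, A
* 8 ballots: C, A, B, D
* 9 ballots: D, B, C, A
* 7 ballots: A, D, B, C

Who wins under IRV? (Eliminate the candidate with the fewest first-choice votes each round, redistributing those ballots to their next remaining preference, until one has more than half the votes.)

D

Round 1: A 14, B 7, C 17, D 9. B eliminated.
Round 2: A 14, C 17, D 16. A eliminated.
Round 3: C 17, D 30. D has a majority (≥24).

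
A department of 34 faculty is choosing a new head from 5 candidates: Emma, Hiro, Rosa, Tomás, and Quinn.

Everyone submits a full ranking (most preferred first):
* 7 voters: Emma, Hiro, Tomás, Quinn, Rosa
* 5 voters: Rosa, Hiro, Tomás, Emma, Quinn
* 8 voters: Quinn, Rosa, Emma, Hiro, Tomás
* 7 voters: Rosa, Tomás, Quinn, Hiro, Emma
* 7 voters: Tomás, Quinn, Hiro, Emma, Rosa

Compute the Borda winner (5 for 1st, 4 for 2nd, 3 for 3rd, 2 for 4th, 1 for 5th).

Emma: 7×5 + 5×2 + 8×3 + 7×1 + 7×2 = 90
Hiro: 7×4 + 5×4 + 8×2 + 7×2 + 7×3 = 99
Rosa: 7×1 + 5×5 + 8×4 + 7×5 + 7×1 = 106
Tomás: 7×3 + 5×3 + 8×1 + 7×4 + 7×5 = 107
Quinn: 7×2 + 5×1 + 8×5 + 7×3 + 7×4 = 108

Quinn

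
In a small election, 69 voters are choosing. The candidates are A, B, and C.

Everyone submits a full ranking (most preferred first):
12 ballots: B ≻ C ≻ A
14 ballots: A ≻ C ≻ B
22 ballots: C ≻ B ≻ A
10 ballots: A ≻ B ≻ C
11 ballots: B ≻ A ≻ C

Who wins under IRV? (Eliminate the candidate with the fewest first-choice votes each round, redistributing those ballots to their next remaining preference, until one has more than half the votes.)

B

Round 1: A 24, B 23, C 22. C eliminated.
Round 2: A 24, B 45. B has a majority (≥35).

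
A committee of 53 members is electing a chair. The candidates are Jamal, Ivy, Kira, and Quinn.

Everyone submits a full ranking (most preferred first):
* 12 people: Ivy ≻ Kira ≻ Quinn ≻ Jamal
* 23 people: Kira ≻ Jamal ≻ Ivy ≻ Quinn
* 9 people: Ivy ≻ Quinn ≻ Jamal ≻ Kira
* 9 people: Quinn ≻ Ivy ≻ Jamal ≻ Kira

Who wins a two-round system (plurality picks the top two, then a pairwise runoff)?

Round 1 first-place votes: Jamal 0, Ivy 21, Kira 23, Quinn 9. Kira and Ivy advance.
Runoff: Kira is ranked above Ivy on 23 ballots, Ivy above Kira on 30.

Ivy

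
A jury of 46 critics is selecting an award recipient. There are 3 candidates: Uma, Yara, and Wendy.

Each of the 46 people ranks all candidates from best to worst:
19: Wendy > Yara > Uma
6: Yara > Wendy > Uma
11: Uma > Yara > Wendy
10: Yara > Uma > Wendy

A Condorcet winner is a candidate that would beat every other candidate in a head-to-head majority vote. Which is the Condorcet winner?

Yara

Yara vs Uma: 35–11
Yara vs Wendy: 27–19
Yara beats every other candidate.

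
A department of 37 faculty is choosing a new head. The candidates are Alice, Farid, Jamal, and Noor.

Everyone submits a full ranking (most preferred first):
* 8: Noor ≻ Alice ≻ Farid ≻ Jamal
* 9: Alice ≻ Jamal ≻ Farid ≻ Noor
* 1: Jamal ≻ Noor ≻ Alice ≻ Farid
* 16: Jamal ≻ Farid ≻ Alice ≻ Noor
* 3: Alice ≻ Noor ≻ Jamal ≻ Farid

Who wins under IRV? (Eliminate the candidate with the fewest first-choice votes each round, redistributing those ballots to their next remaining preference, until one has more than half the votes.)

Round 1: Alice 12, Farid 0, Jamal 17, Noor 8. Farid eliminated.
Round 2: Alice 12, Jamal 17, Noor 8. Noor eliminated.
Round 3: Alice 20, Jamal 17. Alice has a majority (≥19).

Alice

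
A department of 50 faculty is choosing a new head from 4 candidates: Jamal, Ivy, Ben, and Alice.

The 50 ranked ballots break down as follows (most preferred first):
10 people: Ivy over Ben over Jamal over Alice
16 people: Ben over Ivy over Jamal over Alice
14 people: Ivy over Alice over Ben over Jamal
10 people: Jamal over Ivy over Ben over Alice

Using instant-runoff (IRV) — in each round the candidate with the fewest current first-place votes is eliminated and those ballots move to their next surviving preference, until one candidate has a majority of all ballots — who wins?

Ivy

Round 1: Jamal 10, Ivy 24, Ben 16, Alice 0. Alice eliminated.
Round 2: Jamal 10, Ivy 24, Ben 16. Jamal eliminated.
Round 3: Ivy 34, Ben 16. Ivy has a majority (≥26).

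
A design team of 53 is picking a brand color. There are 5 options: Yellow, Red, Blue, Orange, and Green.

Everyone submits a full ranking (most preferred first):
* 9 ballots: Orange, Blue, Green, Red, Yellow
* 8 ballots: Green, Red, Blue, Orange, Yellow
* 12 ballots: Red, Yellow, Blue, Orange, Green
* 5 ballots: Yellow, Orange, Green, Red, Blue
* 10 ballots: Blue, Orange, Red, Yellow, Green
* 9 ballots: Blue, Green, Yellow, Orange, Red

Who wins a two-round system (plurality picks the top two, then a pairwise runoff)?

Round 1 first-place votes: Yellow 5, Red 12, Blue 19, Orange 9, Green 8. Blue and Red advance.
Runoff: Blue is ranked above Red on 28 ballots, Red above Blue on 25.

Blue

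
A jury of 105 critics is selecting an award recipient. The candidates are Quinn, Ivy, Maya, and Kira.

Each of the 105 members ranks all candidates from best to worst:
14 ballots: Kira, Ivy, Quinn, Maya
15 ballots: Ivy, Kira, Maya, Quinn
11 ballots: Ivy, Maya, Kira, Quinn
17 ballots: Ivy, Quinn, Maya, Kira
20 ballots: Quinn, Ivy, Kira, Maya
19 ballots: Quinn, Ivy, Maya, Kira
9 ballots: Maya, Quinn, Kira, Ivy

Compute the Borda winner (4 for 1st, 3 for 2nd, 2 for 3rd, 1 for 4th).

Quinn: 14×2 + 15×1 + 11×1 + 17×3 + 20×4 + 19×4 + 9×3 = 288
Ivy: 14×3 + 15×4 + 11×4 + 17×4 + 20×3 + 19×3 + 9×1 = 340
Maya: 14×1 + 15×2 + 11×3 + 17×2 + 20×1 + 19×2 + 9×4 = 205
Kira: 14×4 + 15×3 + 11×2 + 17×1 + 20×2 + 19×1 + 9×2 = 217

Ivy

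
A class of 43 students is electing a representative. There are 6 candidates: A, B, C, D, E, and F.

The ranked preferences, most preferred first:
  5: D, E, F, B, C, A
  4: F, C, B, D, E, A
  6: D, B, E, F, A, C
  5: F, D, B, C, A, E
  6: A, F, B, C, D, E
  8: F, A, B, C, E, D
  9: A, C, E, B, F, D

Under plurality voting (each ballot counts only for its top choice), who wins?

First-place votes: A 15, B 0, C 0, D 11, E 0, F 17.

F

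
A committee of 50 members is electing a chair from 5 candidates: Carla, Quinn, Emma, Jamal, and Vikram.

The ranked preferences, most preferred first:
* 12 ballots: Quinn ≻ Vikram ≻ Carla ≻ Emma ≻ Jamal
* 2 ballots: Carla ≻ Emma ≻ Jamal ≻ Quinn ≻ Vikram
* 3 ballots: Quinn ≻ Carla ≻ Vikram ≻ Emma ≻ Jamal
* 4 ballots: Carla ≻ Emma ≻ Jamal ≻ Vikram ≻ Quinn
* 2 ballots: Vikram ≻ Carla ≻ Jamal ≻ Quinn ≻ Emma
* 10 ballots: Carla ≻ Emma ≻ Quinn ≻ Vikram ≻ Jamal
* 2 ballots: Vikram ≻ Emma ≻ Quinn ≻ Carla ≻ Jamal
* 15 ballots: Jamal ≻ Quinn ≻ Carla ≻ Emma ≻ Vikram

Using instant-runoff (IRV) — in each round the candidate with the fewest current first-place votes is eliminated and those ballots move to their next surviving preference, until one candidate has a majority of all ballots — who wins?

Quinn

Round 1: Carla 16, Quinn 15, Emma 0, Jamal 15, Vikram 4. Emma eliminated.
Round 2: Carla 16, Quinn 15, Jamal 15, Vikram 4. Vikram eliminated.
Round 3: Carla 18, Quinn 17, Jamal 15. Jamal eliminated.
Round 4: Carla 18, Quinn 32. Quinn has a majority (≥26).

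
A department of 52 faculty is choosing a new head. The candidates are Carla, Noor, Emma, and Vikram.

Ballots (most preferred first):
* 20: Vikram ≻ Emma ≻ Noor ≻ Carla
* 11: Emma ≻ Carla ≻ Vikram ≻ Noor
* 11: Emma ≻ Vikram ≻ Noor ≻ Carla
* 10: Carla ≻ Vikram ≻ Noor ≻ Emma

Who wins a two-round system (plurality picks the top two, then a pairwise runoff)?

Vikram

Round 1 first-place votes: Carla 10, Noor 0, Emma 22, Vikram 20. Emma and Vikram advance.
Runoff: Emma is ranked above Vikram on 22 ballots, Vikram above Emma on 30.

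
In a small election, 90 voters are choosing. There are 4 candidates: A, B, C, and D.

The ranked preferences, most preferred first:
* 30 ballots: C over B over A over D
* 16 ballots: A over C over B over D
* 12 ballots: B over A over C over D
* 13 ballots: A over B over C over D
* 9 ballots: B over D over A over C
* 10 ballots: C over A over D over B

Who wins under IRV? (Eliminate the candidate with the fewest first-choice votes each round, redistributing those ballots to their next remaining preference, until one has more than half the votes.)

Round 1: A 29, B 21, C 40, D 0. D eliminated.
Round 2: A 29, B 21, C 40. B eliminated.
Round 3: A 50, C 40. A has a majority (≥46).

A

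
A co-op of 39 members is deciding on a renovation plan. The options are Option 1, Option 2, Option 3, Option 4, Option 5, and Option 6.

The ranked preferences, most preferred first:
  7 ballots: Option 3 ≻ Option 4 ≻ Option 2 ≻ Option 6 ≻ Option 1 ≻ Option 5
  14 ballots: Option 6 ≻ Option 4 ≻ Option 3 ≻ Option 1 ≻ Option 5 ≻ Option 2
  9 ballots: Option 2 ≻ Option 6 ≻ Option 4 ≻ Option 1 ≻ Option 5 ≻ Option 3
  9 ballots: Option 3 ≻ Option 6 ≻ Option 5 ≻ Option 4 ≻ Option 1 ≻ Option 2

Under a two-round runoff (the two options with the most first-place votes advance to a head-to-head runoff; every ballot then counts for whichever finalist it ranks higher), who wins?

Option 6

Round 1 first-place votes: Option 1 0, Option 2 9, Option 3 16, Option 4 0, Option 5 0, Option 6 14. Option 3 and Option 6 advance.
Runoff: Option 3 is ranked above Option 6 on 16 ballots, Option 6 above Option 3 on 23.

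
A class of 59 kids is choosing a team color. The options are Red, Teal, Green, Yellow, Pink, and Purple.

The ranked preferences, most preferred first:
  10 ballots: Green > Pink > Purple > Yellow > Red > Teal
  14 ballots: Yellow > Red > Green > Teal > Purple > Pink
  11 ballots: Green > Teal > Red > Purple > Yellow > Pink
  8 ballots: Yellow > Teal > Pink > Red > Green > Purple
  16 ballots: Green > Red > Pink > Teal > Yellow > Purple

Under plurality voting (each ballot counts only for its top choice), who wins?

Green

First-place votes: Red 0, Teal 0, Green 37, Yellow 22, Pink 0, Purple 0.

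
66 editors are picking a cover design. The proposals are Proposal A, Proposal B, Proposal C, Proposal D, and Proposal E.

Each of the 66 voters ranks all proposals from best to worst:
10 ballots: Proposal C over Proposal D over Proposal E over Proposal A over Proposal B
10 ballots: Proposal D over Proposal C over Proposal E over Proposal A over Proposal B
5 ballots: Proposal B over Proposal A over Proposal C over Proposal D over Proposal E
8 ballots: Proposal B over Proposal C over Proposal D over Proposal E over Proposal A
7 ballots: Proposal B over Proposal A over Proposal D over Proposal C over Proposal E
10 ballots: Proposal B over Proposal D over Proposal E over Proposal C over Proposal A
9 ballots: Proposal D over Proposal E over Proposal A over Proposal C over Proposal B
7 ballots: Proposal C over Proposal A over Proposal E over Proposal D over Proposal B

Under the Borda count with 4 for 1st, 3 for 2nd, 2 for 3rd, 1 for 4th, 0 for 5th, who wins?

Proposal A: 10×1 + 10×1 + 5×3 + 8×0 + 7×3 + 10×0 + 9×2 + 7×3 = 95
Proposal B: 10×0 + 10×0 + 5×4 + 8×4 + 7×4 + 10×4 + 9×0 + 7×0 = 120
Proposal C: 10×4 + 10×3 + 5×2 + 8×3 + 7×1 + 10×1 + 9×1 + 7×4 = 158
Proposal D: 10×3 + 10×4 + 5×1 + 8×2 + 7×2 + 10×3 + 9×4 + 7×1 = 178
Proposal E: 10×2 + 10×2 + 5×0 + 8×1 + 7×0 + 10×2 + 9×3 + 7×2 = 109

Proposal D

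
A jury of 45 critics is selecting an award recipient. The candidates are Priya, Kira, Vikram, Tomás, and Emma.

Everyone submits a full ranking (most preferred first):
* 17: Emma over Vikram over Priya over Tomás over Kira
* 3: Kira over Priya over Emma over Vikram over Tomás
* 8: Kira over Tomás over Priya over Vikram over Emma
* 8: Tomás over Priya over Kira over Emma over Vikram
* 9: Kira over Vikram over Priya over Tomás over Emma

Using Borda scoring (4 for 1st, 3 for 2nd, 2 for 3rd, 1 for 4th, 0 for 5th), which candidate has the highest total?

Priya

Priya: 17×2 + 3×3 + 8×2 + 8×3 + 9×2 = 101
Kira: 17×0 + 3×4 + 8×4 + 8×2 + 9×4 = 96
Vikram: 17×3 + 3×1 + 8×1 + 8×0 + 9×3 = 89
Tomás: 17×1 + 3×0 + 8×3 + 8×4 + 9×1 = 82
Emma: 17×4 + 3×2 + 8×0 + 8×1 + 9×0 = 82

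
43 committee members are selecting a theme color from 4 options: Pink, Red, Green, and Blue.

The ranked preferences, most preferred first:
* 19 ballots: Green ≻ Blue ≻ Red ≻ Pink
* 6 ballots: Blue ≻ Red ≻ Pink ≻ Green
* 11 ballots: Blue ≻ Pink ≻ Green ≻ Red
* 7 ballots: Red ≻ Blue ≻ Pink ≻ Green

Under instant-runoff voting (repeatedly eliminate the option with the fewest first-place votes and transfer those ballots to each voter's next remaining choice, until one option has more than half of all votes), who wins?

Blue

Round 1: Pink 0, Red 7, Green 19, Blue 17. Pink eliminated.
Round 2: Red 7, Green 19, Blue 17. Red eliminated.
Round 3: Green 19, Blue 24. Blue has a majority (≥22).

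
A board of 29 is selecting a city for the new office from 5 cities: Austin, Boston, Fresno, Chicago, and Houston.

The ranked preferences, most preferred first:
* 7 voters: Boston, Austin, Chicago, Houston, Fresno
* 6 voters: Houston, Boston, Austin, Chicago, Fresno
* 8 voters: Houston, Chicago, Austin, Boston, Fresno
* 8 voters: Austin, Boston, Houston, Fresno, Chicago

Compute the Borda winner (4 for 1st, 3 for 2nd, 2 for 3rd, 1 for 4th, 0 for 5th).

Austin: 7×3 + 6×2 + 8×2 + 8×4 = 81
Boston: 7×4 + 6×3 + 8×1 + 8×3 = 78
Fresno: 7×0 + 6×0 + 8×0 + 8×1 = 8
Chicago: 7×2 + 6×1 + 8×3 + 8×0 = 44
Houston: 7×1 + 6×4 + 8×4 + 8×2 = 79

Austin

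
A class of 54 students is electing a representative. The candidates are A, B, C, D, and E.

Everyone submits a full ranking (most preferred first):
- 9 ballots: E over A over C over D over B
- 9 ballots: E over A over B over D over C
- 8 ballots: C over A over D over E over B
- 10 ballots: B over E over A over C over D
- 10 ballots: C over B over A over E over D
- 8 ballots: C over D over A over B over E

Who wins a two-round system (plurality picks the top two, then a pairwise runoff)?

E

Round 1 first-place votes: A 0, B 10, C 26, D 0, E 18. C and E advance.
Runoff: C is ranked above E on 26 ballots, E above C on 28.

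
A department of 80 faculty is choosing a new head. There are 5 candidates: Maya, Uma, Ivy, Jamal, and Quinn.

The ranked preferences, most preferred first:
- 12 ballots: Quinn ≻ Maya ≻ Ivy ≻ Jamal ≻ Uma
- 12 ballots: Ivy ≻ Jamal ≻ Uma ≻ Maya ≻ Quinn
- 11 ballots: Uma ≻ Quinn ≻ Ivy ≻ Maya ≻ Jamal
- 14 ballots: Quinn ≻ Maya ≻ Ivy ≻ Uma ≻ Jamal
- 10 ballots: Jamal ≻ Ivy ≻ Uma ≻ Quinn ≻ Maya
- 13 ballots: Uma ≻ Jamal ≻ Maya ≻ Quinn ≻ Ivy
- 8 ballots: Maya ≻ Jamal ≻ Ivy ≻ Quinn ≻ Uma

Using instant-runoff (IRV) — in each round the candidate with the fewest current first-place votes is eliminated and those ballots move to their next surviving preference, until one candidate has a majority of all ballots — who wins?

Jamal

Round 1: Maya 8, Uma 24, Ivy 12, Jamal 10, Quinn 26. Maya eliminated.
Round 2: Uma 24, Ivy 12, Jamal 18, Quinn 26. Ivy eliminated.
Round 3: Uma 24, Jamal 30, Quinn 26. Uma eliminated.
Round 4: Jamal 43, Quinn 37. Jamal has a majority (≥41).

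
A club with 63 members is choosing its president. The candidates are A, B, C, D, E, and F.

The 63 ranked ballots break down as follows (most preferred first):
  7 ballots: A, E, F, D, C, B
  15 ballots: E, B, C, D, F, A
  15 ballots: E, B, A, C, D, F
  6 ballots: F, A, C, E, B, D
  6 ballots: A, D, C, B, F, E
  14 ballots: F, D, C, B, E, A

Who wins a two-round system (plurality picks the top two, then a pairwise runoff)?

Round 1 first-place votes: A 13, B 0, C 0, D 0, E 30, F 20. E and F advance.
Runoff: E is ranked above F on 37 ballots, F above E on 26.

E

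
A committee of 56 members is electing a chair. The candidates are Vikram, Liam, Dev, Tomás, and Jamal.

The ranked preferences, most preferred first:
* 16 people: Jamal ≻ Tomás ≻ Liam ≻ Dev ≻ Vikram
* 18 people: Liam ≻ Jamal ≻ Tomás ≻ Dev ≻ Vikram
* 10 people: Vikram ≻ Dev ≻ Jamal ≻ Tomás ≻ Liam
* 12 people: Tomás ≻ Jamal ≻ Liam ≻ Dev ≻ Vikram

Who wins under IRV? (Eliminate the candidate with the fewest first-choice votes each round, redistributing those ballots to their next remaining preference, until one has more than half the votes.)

Round 1: Vikram 10, Liam 18, Dev 0, Tomás 12, Jamal 16. Dev eliminated.
Round 2: Vikram 10, Liam 18, Tomás 12, Jamal 16. Vikram eliminated.
Round 3: Liam 18, Tomás 12, Jamal 26. Tomás eliminated.
Round 4: Liam 18, Jamal 38. Jamal has a majority (≥29).

Jamal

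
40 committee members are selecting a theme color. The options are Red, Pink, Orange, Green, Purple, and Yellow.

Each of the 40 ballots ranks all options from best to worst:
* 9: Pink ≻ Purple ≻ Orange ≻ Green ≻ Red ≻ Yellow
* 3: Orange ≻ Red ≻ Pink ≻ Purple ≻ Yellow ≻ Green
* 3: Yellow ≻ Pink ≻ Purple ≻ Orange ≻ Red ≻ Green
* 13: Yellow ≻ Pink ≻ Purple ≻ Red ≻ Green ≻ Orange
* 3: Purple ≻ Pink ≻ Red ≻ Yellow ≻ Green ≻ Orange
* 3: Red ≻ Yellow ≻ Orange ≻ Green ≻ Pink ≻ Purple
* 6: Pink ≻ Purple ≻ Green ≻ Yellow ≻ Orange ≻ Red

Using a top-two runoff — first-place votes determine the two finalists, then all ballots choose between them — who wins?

Pink

Round 1 first-place votes: Red 3, Pink 15, Orange 3, Green 0, Purple 3, Yellow 16. Yellow and Pink advance.
Runoff: Yellow is ranked above Pink on 19 ballots, Pink above Yellow on 21.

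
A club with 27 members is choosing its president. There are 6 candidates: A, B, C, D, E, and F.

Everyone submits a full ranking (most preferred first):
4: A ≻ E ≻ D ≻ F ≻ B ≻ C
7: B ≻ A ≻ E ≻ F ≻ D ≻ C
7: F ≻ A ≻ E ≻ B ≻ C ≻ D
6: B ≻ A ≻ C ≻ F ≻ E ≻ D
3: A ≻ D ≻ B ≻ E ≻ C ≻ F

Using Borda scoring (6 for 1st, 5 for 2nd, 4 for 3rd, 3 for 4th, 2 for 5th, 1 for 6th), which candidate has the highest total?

A

A: 4×6 + 7×5 + 7×5 + 6×5 + 3×6 = 142
B: 4×2 + 7×6 + 7×3 + 6×6 + 3×4 = 119
C: 4×1 + 7×1 + 7×2 + 6×4 + 3×2 = 55
D: 4×4 + 7×2 + 7×1 + 6×1 + 3×5 = 58
E: 4×5 + 7×4 + 7×4 + 6×2 + 3×3 = 97
F: 4×3 + 7×3 + 7×6 + 6×3 + 3×1 = 96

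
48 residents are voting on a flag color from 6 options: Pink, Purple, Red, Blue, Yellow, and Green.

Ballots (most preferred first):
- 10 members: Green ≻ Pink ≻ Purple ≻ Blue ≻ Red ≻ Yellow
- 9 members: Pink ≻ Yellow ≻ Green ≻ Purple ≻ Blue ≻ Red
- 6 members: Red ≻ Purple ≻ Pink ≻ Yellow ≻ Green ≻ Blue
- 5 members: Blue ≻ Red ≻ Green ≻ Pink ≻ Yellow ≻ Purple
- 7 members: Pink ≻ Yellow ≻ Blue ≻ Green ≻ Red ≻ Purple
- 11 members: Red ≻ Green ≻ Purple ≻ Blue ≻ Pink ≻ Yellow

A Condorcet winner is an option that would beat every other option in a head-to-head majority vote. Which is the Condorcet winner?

Green vs Pink: 26–22
Green vs Purple: 42–6
Green vs Red: 26–22
Green vs Blue: 36–12
Green vs Yellow: 26–22
Green beats every other option.

Green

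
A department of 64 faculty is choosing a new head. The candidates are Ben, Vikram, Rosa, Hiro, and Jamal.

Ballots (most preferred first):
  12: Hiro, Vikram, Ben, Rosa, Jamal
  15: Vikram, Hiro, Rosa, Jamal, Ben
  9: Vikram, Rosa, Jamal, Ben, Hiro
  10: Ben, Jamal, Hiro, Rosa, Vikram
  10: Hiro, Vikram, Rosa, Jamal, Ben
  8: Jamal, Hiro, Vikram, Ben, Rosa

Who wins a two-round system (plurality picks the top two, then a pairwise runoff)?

Round 1 first-place votes: Ben 10, Vikram 24, Rosa 0, Hiro 22, Jamal 8. Vikram and Hiro advance.
Runoff: Vikram is ranked above Hiro on 24 ballots, Hiro above Vikram on 40.

Hiro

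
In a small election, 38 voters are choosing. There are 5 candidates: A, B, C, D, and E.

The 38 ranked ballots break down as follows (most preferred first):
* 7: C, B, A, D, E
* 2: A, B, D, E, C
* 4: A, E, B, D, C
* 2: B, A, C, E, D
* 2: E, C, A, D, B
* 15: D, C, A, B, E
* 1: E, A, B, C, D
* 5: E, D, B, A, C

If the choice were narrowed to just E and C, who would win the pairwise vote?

E is ranked above C on 14 ballots; C above E on 24.

C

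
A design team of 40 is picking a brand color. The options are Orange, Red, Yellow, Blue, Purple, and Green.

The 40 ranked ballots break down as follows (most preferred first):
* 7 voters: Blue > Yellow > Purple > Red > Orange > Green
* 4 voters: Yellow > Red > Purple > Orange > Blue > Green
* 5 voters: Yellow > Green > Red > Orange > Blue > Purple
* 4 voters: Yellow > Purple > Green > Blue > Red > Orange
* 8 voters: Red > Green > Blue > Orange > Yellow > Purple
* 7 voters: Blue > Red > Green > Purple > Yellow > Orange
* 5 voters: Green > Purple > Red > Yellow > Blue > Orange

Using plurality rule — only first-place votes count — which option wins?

Blue

First-place votes: Orange 0, Red 8, Yellow 13, Blue 14, Purple 0, Green 5.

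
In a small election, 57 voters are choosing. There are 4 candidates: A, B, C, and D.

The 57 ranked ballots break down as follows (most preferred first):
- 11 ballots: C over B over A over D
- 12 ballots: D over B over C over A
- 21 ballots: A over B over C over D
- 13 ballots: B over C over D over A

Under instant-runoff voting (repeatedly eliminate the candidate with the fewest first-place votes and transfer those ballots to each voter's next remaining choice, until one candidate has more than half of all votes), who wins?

B

Round 1: A 21, B 13, C 11, D 12. C eliminated.
Round 2: A 21, B 24, D 12. D eliminated.
Round 3: A 21, B 36. B has a majority (≥29).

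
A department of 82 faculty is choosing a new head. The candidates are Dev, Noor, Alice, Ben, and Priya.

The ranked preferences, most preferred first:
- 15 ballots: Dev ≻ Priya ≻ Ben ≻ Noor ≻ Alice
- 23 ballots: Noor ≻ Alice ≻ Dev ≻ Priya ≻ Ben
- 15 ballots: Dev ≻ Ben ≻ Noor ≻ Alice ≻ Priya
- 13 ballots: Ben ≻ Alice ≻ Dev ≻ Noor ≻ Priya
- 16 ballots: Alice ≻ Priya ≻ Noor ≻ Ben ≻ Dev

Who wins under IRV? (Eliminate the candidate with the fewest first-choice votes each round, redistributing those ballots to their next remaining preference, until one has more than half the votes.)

Alice

Round 1: Dev 30, Noor 23, Alice 16, Ben 13, Priya 0. Priya eliminated.
Round 2: Dev 30, Noor 23, Alice 16, Ben 13. Ben eliminated.
Round 3: Dev 30, Noor 23, Alice 29. Noor eliminated.
Round 4: Dev 30, Alice 52. Alice has a majority (≥42).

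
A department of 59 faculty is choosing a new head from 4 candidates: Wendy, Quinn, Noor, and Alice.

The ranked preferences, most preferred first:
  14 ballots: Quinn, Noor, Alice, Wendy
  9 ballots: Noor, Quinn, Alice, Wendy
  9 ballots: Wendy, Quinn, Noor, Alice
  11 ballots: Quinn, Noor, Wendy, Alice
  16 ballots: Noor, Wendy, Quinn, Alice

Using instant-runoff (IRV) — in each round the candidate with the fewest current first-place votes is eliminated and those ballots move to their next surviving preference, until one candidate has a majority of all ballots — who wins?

Round 1: Wendy 9, Quinn 25, Noor 25, Alice 0. Alice eliminated.
Round 2: Wendy 9, Quinn 25, Noor 25. Wendy eliminated.
Round 3: Quinn 34, Noor 25. Quinn has a majority (≥30).

Quinn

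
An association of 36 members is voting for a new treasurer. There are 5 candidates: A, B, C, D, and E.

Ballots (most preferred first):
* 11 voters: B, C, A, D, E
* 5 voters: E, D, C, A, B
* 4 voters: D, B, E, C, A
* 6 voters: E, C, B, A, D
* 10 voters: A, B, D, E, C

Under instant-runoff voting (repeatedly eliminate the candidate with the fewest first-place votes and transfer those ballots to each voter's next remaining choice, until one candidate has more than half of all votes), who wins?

Round 1: A 10, B 11, C 0, D 4, E 11. C eliminated.
Round 2: A 10, B 11, D 4, E 11. D eliminated.
Round 3: A 10, B 15, E 11. A eliminated.
Round 4: B 25, E 11. B has a majority (≥19).

B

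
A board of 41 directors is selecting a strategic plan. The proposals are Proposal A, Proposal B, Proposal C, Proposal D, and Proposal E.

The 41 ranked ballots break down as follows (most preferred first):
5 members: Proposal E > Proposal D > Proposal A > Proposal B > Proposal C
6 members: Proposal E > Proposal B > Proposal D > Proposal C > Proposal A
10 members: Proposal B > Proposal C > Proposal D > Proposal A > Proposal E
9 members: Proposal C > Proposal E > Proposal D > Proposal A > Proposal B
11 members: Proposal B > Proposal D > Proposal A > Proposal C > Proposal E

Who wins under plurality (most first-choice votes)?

Proposal B

First-place votes: Proposal A 0, Proposal B 21, Proposal C 9, Proposal D 0, Proposal E 11.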